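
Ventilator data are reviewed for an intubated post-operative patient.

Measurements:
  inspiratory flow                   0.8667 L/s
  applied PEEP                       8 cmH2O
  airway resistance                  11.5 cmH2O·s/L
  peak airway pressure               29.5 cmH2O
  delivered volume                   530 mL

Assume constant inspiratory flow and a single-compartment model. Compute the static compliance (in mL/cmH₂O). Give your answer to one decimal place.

Equation of motion (constant flow): PIP = Vt/C + R·V̇ + PEEP.
Vt/C = PIP − R·V̇ − PEEP = 29.5 − 11.5×0.8667 − 8 = 29.5 − 9.967 − 8 = 11.533 cmH2O.
C = Vt / 11.533 = 530 / 11.533 = 45.955 mL/cmH2O.

46.0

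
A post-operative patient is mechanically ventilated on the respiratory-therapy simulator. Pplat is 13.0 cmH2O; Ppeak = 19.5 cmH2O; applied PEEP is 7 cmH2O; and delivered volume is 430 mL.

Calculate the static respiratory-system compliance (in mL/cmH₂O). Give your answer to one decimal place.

Cstat = Vt / (Pplat − PEEP) = 430 / (13.0 − 7) = 430 / 6.0 = 71.667 mL/cmH2O.

71.7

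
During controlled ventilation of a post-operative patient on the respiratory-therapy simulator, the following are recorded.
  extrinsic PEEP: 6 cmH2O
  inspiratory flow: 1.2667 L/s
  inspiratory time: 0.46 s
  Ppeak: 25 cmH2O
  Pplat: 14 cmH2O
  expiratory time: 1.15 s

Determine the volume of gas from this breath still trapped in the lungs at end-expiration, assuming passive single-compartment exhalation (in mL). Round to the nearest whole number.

95

Vt = flow × Ti = 1.2667 L/s × 0.46 s × 1000 mL/L = 582.68 mL.
R = (PIP − Pplat)/V̇ = (25 − 14) / 1.2667 = 11.0/1.2667 = 8.684 cmH2O·s/L.
C = Vt/(Pplat − PEEP) = 582.68 / (14 − 6) = 582.68/8.0 = 72.835 mL/cmH2O.
τ = R × C = 8.684 × 0.07284 L/cmH2O = 0.6325 s.
Fraction remaining = e^(−Te/τ) = e^(−1.15/0.6325) = 0.1623.
Trapped volume = 582.68 × 0.1623 = 94.569 mL.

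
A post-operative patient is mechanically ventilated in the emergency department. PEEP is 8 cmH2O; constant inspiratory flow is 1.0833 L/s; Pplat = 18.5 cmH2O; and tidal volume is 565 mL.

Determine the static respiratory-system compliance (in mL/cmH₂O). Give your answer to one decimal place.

53.8

Cstat = Vt / (Pplat − PEEP) = 565 / (18.5 − 8) = 565 / 10.5 = 53.81 mL/cmH2O.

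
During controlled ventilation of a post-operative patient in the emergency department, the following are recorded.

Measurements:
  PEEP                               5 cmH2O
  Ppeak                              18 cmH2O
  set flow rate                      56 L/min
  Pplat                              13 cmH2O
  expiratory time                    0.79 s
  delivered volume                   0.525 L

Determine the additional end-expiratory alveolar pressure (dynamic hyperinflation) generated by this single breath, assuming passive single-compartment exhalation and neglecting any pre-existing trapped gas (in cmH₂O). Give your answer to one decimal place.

Flow: 56 L/min ÷ 60 = 0.9333 L/s.
R = (PIP − Pplat)/V̇ = (18 − 13) / 0.9333 = 5.0/0.9333 = 5.357 cmH2O·s/L.
C = Vt/(Pplat − PEEP) = 525.0 / (13 − 5) = 525.0/8.0 = 65.625 mL/cmH2O.
τ = R × C = 5.357 × 0.06563 L/cmH2O = 0.3516 s.
Fraction remaining = e^(−Te/τ) = e^(−0.79/0.3516) = 0.1057; trapped volume = 525.0 × 0.1057 = 55.493 mL.
Additional alveolar pressure from trapping ≈ V_trapped / C = 55.493 / 65.625 = 0.8456 cmH2O.

0.8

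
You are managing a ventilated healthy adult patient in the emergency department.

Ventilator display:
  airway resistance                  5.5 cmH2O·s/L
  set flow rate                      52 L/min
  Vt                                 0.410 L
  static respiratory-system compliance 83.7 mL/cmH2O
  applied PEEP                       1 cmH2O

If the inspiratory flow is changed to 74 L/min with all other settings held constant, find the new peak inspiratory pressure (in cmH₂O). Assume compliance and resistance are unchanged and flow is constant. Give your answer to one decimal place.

12.7

Flow: 52 L/min ÷ 60 = 0.8667 L/s.
New flow: 74 L/min ÷ 60 = 1.2333 L/s.
PIP = Vt/C + R·V̇ + PEEP (constant-flow equation of motion).
Only the resistive term changes: ΔPIP = R × ΔV̇ = 5.5 × (1.2333 − 0.8667) = 5.5 × 0.3666 = 2.016 cmH2O.
Original PIP = 410/83.7 + 5.5×0.8667 + 1 = 10.665 cmH2O; new PIP = 10.665 + (2.016) = 12.681 cmH2O.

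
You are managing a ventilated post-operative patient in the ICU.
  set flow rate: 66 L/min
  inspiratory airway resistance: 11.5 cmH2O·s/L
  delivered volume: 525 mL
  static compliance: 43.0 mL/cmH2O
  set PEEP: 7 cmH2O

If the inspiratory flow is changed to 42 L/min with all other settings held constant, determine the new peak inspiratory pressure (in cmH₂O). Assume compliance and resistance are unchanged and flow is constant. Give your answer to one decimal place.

Flow: 66 L/min ÷ 60 = 1.1 L/s.
New flow: 42 L/min ÷ 60 = 0.7 L/s.
PIP = Vt/C + R·V̇ + PEEP (constant-flow equation of motion).
Only the resistive term changes: ΔPIP = R × ΔV̇ = 11.5 × (0.7 − 1.1) = 11.5 × -0.4 = -4.6 cmH2O.
Original PIP = 525/43.0 + 11.5×1.1 + 7 = 31.859 cmH2O; new PIP = 31.859 + (-4.6) = 27.259 cmH2O.

27.3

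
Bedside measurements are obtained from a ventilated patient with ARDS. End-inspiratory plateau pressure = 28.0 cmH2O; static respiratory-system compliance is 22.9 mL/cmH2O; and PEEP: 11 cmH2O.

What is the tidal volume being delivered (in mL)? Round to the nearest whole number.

Vt = Cstat × (Pplat − PEEP) = 22.9 × (28.0 − 11) = 22.9 × 17.0 = 389.3 mL.

389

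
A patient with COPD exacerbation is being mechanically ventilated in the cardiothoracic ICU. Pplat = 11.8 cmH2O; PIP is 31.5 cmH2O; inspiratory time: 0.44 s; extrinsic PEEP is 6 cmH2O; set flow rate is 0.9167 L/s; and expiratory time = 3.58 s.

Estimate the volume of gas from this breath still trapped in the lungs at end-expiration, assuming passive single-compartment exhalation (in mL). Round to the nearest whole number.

Vt = flow × Ti = 0.9167 L/s × 0.44 s × 1000 mL/L = 403.35 mL.
R = (PIP − Pplat)/V̇ = (31.5 − 11.8) / 0.9167 = 19.7/0.9167 = 21.49 cmH2O·s/L.
C = Vt/(Pplat − PEEP) = 403.35 / (11.8 − 6) = 403.35/5.8 = 69.543 mL/cmH2O.
τ = R × C = 21.49 × 0.06954 L/cmH2O = 1.494 s.
Fraction remaining = e^(−Te/τ) = e^(−3.58/1.494) = 0.09106.
Trapped volume = 403.35 × 0.09106 = 36.729 mL.

37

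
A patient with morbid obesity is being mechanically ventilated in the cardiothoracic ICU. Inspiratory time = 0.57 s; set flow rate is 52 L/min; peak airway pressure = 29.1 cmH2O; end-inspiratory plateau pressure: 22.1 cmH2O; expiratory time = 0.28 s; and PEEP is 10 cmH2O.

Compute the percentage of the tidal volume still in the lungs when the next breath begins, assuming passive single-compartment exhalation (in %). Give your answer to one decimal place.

42.8

Flow: 52 L/min ÷ 60 = 0.8667 L/s.
Vt = flow × Ti = 0.8667 L/s × 0.57 s × 1000 mL/L = 494.02 mL.
R = (PIP − Pplat)/V̇ = (29.1 − 22.1) / 0.8667 = 7.0/0.8667 = 8.077 cmH2O·s/L.
C = Vt/(Pplat − PEEP) = 494.02 / (22.1 − 10) = 494.02/12.1 = 40.828 mL/cmH2O.
τ = R × C = 8.077 × 0.04083 L/cmH2O = 0.3298 s.
Fraction remaining at end-expiration = e^(−Te/τ) = e^(−0.28/0.3298) = 0.4278 → 42.78%.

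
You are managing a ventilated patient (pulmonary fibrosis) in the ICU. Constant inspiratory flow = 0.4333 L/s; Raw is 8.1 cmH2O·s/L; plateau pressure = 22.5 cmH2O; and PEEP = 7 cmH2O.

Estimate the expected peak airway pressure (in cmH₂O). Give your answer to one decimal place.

26.0

PIP = Pplat + Raw × flow = 22.5 + 8.1 × 0.4333 = 22.5 + 3.51 = 26.01 cmH2O.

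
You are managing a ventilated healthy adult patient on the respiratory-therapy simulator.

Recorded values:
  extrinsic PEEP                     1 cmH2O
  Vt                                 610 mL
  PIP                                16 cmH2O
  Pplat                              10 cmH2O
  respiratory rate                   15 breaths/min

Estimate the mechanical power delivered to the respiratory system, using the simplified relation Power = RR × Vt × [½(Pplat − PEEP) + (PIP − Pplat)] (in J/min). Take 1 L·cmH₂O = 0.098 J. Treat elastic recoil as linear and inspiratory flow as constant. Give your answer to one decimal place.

9.4

Per-breath work = Vt × [½(Pplat−PEEP) + (PIP−Pplat)] = 0.610 × [0.5×9.0 + 6.0] = 0.610 × 10.5 = 6.405 L·cmH2O.
Power = 15 × 6.405 = 96.075 L·cmH2O/min.
× 0.098 J/(L·cmH2O) → 9.415 J/min.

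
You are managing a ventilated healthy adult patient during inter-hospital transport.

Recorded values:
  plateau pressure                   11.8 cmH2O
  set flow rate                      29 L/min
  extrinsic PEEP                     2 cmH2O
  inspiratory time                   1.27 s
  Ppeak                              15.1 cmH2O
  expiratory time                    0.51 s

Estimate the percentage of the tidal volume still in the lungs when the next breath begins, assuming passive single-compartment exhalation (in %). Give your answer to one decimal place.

30.3

Flow: 29 L/min ÷ 60 = 0.4833 L/s.
Vt = flow × Ti = 0.4833 L/s × 1.27 s × 1000 mL/L = 613.79 mL.
R = (PIP − Pplat)/V̇ = (15.1 − 11.8) / 0.4833 = 3.3/0.4833 = 6.828 cmH2O·s/L.
C = Vt/(Pplat − PEEP) = 613.79 / (11.8 − 2) = 613.79/9.8 = 62.632 mL/cmH2O.
τ = R × C = 6.828 × 0.06263 L/cmH2O = 0.4276 s.
Fraction remaining at end-expiration = e^(−Te/τ) = e^(−0.51/0.4276) = 0.3034 → 30.34%.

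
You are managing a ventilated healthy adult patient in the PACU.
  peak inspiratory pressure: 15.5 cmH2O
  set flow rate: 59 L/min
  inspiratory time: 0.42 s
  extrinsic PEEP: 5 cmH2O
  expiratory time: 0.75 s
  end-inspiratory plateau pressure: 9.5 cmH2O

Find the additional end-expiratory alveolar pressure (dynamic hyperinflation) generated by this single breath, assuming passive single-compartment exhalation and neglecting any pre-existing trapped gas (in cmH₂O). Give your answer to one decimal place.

Flow: 59 L/min ÷ 60 = 0.9833 L/s.
Vt = flow × Ti = 0.9833 L/s × 0.42 s × 1000 mL/L = 412.99 mL.
R = (PIP − Pplat)/V̇ = (15.5 − 9.5) / 0.9833 = 6.0/0.9833 = 6.102 cmH2O·s/L.
C = Vt/(Pplat − PEEP) = 412.99 / (9.5 − 5) = 412.99/4.5 = 91.776 mL/cmH2O.
τ = R × C = 6.102 × 0.09178 L/cmH2O = 0.56 s.
Fraction remaining = e^(−Te/τ) = e^(−0.75/0.56) = 0.262; trapped volume = 412.99 × 0.262 = 108.2 mL.
Additional alveolar pressure from trapping ≈ V_trapped / C = 108.2 / 91.776 = 1.179 cmH2O.

1.2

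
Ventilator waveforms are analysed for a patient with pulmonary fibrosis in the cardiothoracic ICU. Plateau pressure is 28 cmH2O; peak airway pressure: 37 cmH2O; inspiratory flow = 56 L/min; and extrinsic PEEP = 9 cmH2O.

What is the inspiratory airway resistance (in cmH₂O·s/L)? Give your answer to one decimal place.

Flow: 56 L/min ÷ 60 = 0.9333 L/s.
Raw = (PIP − Pplat) / flow = (37 − 28) / 0.9333 = 9.0 / 0.9333 = 9.643 cmH2O·s/L.

9.6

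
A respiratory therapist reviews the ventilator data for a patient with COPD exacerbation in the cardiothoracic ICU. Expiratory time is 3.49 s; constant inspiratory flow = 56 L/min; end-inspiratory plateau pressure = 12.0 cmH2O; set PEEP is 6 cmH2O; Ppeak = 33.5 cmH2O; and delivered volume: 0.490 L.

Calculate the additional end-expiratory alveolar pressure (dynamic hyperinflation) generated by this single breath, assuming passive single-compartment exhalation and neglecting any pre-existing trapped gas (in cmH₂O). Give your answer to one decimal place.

Flow: 56 L/min ÷ 60 = 0.9333 L/s.
R = (PIP − Pplat)/V̇ = (33.5 − 12.0) / 0.9333 = 21.5/0.9333 = 23.037 cmH2O·s/L.
C = Vt/(Pplat − PEEP) = 490.0 / (12.0 − 6) = 490.0/6.0 = 81.667 mL/cmH2O.
τ = R × C = 23.037 × 0.08167 L/cmH2O = 1.881 s.
Fraction remaining = e^(−Te/τ) = e^(−3.49/1.881) = 0.1564; trapped volume = 490.0 × 0.1564 = 76.636 mL.
Additional alveolar pressure from trapping ≈ V_trapped / C = 76.636 / 81.667 = 0.9384 cmH2O.

0.9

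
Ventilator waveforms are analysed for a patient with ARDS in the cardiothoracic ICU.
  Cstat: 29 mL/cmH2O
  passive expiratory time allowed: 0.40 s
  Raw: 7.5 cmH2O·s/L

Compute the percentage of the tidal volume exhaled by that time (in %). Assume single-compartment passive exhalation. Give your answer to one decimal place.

τ = R × C = 7.5 × 29 mL/cmH2O = 7.5 × 0.029 L/cmH2O = 0.2175 s.
Passive exhalation: V(t)/V₀ = e^(−t/τ) = e^(−0.40/0.2175) = 0.159.
Fraction exhaled = 1 − 0.159 = 0.841 → 84.1%.

84.1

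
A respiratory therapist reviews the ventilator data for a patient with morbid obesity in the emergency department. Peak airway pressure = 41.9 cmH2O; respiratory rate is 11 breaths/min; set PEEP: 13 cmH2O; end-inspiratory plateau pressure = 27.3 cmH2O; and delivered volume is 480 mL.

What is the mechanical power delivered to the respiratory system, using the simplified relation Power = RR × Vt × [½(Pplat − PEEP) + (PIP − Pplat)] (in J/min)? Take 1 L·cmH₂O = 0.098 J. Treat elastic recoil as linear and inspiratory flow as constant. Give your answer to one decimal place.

Per-breath work = Vt × [½(Pplat−PEEP) + (PIP−Pplat)] = 0.480 × [0.5×14.3 + 14.6] = 0.480 × 21.75 = 10.44 L·cmH2O.
Power = 11 × 10.44 = 114.84 L·cmH2O/min.
× 0.098 J/(L·cmH2O) → 11.254 J/min.

11.3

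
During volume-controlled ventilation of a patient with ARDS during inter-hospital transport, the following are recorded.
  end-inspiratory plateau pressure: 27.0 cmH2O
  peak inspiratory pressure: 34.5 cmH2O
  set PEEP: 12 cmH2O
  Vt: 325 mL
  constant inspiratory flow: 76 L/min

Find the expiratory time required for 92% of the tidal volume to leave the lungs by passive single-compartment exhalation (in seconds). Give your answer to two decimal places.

0.32

Flow: 76 L/min ÷ 60 = 1.2667 L/s.
R = (PIP − Pplat)/V̇ = (34.5 − 27.0) / 1.2667 = 7.5/1.2667 = 5.921 cmH2O·s/L.
C = Vt/(Pplat − PEEP) = 325.0 / (27.0 − 12) = 325.0/15.0 = 21.667 mL/cmH2O.
τ = R × C = 5.921 × 0.02167 L/cmH2O = 0.1283 s.
t = −τ·ln(1 − 0.92) = −0.1283·ln(0.08) = 0.3241 s.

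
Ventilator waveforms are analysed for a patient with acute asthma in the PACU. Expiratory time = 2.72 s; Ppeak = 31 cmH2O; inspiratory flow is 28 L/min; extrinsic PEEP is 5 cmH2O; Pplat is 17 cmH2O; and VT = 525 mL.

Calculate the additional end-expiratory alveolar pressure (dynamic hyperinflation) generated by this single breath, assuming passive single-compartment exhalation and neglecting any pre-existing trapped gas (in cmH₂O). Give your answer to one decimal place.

Flow: 28 L/min ÷ 60 = 0.4667 L/s.
R = (PIP − Pplat)/V̇ = (31 − 17) / 0.4667 = 14.0/0.4667 = 29.998 cmH2O·s/L.
C = Vt/(Pplat − PEEP) = 525.0 / (17 − 5) = 525.0/12.0 = 43.75 mL/cmH2O.
τ = R × C = 29.998 × 0.04375 L/cmH2O = 1.312 s.
Fraction remaining = e^(−Te/τ) = e^(−2.72/1.312) = 0.1258; trapped volume = 525.0 × 0.1258 = 66.045 mL.
Additional alveolar pressure from trapping ≈ V_trapped / C = 66.045 / 43.75 = 1.51 cmH2O.

1.5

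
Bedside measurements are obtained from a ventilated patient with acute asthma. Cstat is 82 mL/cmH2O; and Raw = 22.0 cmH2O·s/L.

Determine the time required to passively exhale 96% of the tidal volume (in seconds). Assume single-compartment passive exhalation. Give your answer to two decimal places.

τ = R × C = 22.0 × 82 mL/cmH2O = 22.0 × 0.082 L/cmH2O = 1.804 s.
Exhaled fraction f = 1 − e^(−t/τ) → t = −τ·ln(1 − f) = −1.804·ln(0.04) = 5.807 s.

5.81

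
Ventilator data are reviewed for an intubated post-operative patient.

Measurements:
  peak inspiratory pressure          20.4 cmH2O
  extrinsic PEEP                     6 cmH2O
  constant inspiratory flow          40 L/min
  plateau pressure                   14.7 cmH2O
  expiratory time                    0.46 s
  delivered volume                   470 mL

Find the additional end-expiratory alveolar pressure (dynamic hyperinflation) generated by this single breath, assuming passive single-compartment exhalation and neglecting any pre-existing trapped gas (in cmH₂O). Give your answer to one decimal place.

3.2

Flow: 40 L/min ÷ 60 = 0.6667 L/s.
R = (PIP − Pplat)/V̇ = (20.4 − 14.7) / 0.6667 = 5.7/0.6667 = 8.55 cmH2O·s/L.
C = Vt/(Pplat − PEEP) = 470.0 / (14.7 − 6) = 470.0/8.7 = 54.023 mL/cmH2O.
τ = R × C = 8.55 × 0.05402 L/cmH2O = 0.4619 s.
Fraction remaining = e^(−Te/τ) = e^(−0.46/0.4619) = 0.3694; trapped volume = 470.0 × 0.3694 = 173.62 mL.
Additional alveolar pressure from trapping ≈ V_trapped / C = 173.62 / 54.023 = 3.214 cmH2O.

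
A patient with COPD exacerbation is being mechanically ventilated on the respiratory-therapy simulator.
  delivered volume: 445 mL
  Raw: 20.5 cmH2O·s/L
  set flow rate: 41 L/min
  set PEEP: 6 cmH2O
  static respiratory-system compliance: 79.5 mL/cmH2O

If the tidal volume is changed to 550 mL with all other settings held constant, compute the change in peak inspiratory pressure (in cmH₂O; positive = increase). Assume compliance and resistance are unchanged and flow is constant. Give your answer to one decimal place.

1.3

PIP = Vt/C + R·V̇ + PEEP (constant-flow equation of motion).
Only the elastic term changes: ΔPIP = ΔVt / C = (550 − 445) / 79.5 = 1.321 cmH2O.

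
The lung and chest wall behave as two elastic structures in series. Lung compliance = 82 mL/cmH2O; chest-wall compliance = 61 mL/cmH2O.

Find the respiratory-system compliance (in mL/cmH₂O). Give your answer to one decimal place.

35.0

Lung and chest wall are elastances in series: 1/Crs = 1/CL + 1/Ccw.
1/Crs = 1/82 + 1/61 = 0.02859.
Crs = 34.977 mL/cmH2O.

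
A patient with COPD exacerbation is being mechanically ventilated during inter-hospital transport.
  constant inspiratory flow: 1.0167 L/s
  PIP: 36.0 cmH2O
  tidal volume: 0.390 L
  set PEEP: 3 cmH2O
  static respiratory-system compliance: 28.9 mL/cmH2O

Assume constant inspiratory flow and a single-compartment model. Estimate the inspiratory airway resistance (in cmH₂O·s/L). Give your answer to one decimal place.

19.2

Equation of motion (constant flow): PIP = Vt/C + R·V̇ + PEEP.
R·V̇ = PIP − Vt/C − PEEP = 36.0 − 390/28.9 − 3 = 36.0 − 13.495 − 3 = 19.505 cmH2O.
R = 19.505 / 1.0167 = 19.185 cmH2O·s/L.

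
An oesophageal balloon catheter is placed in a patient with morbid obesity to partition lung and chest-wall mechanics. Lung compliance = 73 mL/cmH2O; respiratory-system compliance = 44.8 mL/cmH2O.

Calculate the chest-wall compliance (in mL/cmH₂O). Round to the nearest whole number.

1/Ccw = 1/Crs − 1/CL.
1/Ccw = 1/44.8 − 1/73 = 0.008623.
Ccw = 115.97 mL/cmH2O.

116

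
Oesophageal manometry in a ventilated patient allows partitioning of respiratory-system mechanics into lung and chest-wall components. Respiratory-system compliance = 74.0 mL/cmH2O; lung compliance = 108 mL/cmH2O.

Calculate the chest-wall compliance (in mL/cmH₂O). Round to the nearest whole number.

1/Ccw = 1/Crs − 1/CL.
1/Ccw = 1/74.0 − 1/108 = 0.004254.
Ccw = 235.07 mL/cmH2O.

235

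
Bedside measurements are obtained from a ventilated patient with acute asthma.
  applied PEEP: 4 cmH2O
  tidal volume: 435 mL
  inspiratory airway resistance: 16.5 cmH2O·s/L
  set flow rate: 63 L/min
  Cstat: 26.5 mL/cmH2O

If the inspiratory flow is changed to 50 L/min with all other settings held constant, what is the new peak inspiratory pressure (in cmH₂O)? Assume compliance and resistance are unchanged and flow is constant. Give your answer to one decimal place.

Flow: 63 L/min ÷ 60 = 1.05 L/s.
New flow: 50 L/min ÷ 60 = 0.8333 L/s.
PIP = Vt/C + R·V̇ + PEEP (constant-flow equation of motion).
Only the resistive term changes: ΔPIP = R × ΔV̇ = 16.5 × (0.8333 − 1.05) = 16.5 × -0.2167 = -3.576 cmH2O.
Original PIP = 435/26.5 + 16.5×1.05 + 4 = 37.74 cmH2O; new PIP = 37.74 + (-3.576) = 34.164 cmH2O.

34.2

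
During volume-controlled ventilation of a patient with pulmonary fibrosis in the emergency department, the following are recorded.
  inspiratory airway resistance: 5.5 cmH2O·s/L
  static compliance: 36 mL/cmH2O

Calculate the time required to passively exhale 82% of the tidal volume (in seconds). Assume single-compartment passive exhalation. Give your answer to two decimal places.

0.34

τ = R × C = 5.5 × 36 mL/cmH2O = 5.5 × 0.036 L/cmH2O = 0.198 s.
Exhaled fraction f = 1 − e^(−t/τ) → t = −τ·ln(1 − f) = −0.198·ln(0.18) = 0.3395 s.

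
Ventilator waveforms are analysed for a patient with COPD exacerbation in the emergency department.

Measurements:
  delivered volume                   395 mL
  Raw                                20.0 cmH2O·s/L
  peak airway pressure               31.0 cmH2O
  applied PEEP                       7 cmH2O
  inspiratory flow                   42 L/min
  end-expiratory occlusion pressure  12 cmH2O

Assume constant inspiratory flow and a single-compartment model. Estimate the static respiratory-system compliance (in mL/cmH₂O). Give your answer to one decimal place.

79.0

Flow: 42 L/min ÷ 60 = 0.7 L/s.
Total PEEP = 12 cmH2O (set 7 + intrinsic 5); this is the baseline alveolar pressure.
Equation of motion (constant flow): PIP = Vt/C + R·V̇ + PEEP.
Vt/C = PIP − R·V̇ − PEEP = 31.0 − 20.0×0.7 − 12 = 31.0 − 14.0 − 12 = 5.0 cmH2O.
C = Vt / 5.0 = 395 / 5.0 = 79.0 mL/cmH2O.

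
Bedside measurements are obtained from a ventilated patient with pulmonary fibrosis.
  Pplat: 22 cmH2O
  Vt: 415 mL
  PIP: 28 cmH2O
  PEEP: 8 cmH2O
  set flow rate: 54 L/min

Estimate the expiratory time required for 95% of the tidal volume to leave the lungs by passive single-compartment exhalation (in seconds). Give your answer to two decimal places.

Flow: 54 L/min ÷ 60 = 0.9 L/s.
R = (PIP − Pplat)/V̇ = (28 − 22) / 0.9 = 6.0/0.9 = 6.667 cmH2O·s/L.
C = Vt/(Pplat − PEEP) = 415.0 / (22 − 8) = 415.0/14.0 = 29.643 mL/cmH2O.
τ = R × C = 6.667 × 0.02964 L/cmH2O = 0.1976 s.
t = −τ·ln(1 − 0.95) = −0.1976·ln(0.05) = 0.592 s.

0.59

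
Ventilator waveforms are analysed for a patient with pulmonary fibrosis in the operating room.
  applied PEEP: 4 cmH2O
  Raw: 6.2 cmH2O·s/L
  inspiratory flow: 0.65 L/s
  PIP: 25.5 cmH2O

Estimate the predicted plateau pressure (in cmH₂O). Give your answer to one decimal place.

Pplat = PIP − Raw × flow = 25.5 − 6.2 × 0.65 = 25.5 − 4.03 = 21.47 cmH2O.

21.5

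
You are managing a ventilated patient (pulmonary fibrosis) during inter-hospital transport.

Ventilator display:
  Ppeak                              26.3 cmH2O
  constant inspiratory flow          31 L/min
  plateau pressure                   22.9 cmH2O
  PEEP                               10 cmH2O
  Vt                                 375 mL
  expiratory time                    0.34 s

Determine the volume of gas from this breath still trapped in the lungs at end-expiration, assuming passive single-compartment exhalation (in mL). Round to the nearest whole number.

Flow: 31 L/min ÷ 60 = 0.5167 L/s.
R = (PIP − Pplat)/V̇ = (26.3 − 22.9) / 0.5167 = 3.4/0.5167 = 6.58 cmH2O·s/L.
C = Vt/(Pplat − PEEP) = 375.0 / (22.9 − 10) = 375.0/12.9 = 29.07 mL/cmH2O.
τ = R × C = 6.58 × 0.02907 L/cmH2O = 0.1913 s.
Fraction remaining = e^(−Te/τ) = e^(−0.34/0.1913) = 0.1691.
Trapped volume = 375.0 × 0.1691 = 63.413 mL.

63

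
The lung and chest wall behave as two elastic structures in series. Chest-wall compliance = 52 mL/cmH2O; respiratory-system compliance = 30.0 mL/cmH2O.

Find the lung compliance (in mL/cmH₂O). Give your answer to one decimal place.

70.9

1/CL = 1/Crs − 1/Ccw.
1/CL = 1/30.0 − 1/52 = 0.0141.
CL = 70.922 mL/cmH2O.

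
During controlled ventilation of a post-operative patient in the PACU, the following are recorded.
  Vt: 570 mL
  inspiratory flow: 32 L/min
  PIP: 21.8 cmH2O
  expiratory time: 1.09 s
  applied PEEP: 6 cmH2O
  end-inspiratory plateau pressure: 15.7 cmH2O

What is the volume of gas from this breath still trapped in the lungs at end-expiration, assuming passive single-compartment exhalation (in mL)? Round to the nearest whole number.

Flow: 32 L/min ÷ 60 = 0.5333 L/s.
R = (PIP − Pplat)/V̇ = (21.8 − 15.7) / 0.5333 = 6.1/0.5333 = 11.438 cmH2O·s/L.
C = Vt/(Pplat − PEEP) = 570.0 / (15.7 − 6) = 570.0/9.7 = 58.763 mL/cmH2O.
τ = R × C = 11.438 × 0.05876 L/cmH2O = 0.6721 s.
Fraction remaining = e^(−Te/τ) = e^(−1.09/0.6721) = 0.1975.
Trapped volume = 570.0 × 0.1975 = 112.58 mL.

113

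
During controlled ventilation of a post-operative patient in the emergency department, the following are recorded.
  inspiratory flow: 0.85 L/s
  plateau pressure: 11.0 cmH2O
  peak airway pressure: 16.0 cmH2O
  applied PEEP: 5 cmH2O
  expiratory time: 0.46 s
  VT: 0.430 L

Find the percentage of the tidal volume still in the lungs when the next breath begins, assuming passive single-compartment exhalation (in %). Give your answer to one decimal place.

33.6

R = (PIP − Pplat)/V̇ = (16.0 − 11.0) / 0.85 = 5.0/0.85 = 5.882 cmH2O·s/L.
C = Vt/(Pplat − PEEP) = 430.0 / (11.0 − 5) = 430.0/6.0 = 71.667 mL/cmH2O.
τ = R × C = 5.882 × 0.07167 L/cmH2O = 0.4216 s.
Fraction remaining at end-expiration = e^(−Te/τ) = e^(−0.46/0.4216) = 0.3359 → 33.59%.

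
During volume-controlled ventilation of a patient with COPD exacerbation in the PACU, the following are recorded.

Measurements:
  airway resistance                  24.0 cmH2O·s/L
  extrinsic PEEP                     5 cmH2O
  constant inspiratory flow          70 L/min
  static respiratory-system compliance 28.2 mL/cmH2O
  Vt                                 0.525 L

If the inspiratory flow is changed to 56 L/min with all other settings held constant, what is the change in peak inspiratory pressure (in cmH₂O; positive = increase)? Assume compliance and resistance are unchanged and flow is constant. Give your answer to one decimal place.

-5.6

Flow: 70 L/min ÷ 60 = 1.1667 L/s.
New flow: 56 L/min ÷ 60 = 0.9333 L/s.
PIP = Vt/C + R·V̇ + PEEP (constant-flow equation of motion).
Only the resistive term changes: ΔPIP = R × ΔV̇ = 24.0 × (0.9333 − 1.1667) = 24.0 × -0.2334 = -5.602 cmH2O.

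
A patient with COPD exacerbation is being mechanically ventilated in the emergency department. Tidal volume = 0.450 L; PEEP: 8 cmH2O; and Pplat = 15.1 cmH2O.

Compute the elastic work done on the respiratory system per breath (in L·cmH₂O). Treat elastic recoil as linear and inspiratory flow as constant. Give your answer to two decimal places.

Elastic work ≈ ½ × (Pplat − PEEP) × Vt = 0.5 × (15.1 − 8) × 0.450 L = 0.5 × 7.1 × 0.450 = 1.598 L·cmH2O.

1.60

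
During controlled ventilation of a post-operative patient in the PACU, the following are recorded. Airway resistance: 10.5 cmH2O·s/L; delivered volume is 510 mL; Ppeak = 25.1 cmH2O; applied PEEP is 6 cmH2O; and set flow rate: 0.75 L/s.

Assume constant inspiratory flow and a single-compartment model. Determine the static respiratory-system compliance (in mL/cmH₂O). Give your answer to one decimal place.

45.4

Equation of motion (constant flow): PIP = Vt/C + R·V̇ + PEEP.
Vt/C = PIP − R·V̇ − PEEP = 25.1 − 10.5×0.75 − 6 = 25.1 − 7.875 − 6 = 11.225 cmH2O.
C = Vt / 11.225 = 510 / 11.225 = 45.434 mL/cmH2O.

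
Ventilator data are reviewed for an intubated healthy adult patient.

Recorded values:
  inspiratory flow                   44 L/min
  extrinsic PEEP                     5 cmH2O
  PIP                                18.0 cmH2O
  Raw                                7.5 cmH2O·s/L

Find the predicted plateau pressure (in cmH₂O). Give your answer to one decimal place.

Flow: 44 L/min ÷ 60 = 0.7333 L/s.
Pplat = PIP − Raw × flow = 18.0 − 7.5 × 0.7333 = 18.0 − 5.5 = 12.5 cmH2O.

12.5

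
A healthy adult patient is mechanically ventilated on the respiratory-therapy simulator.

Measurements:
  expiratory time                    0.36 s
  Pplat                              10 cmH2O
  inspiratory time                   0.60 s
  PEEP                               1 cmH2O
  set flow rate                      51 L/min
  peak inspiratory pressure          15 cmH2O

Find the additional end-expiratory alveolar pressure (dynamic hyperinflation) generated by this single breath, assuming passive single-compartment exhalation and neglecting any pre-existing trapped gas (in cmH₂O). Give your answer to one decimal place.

Flow: 51 L/min ÷ 60 = 0.85 L/s.
Vt = flow × Ti = 0.85 L/s × 0.60 s × 1000 mL/L = 510.0 mL.
R = (PIP − Pplat)/V̇ = (15 − 10) / 0.85 = 5.0/0.85 = 5.882 cmH2O·s/L.
C = Vt/(Pplat − PEEP) = 510.0 / (10 − 1) = 510.0/9.0 = 56.667 mL/cmH2O.
τ = R × C = 5.882 × 0.05667 L/cmH2O = 0.3333 s.
Fraction remaining = e^(−Te/τ) = e^(−0.36/0.3333) = 0.3396; trapped volume = 510.0 × 0.3396 = 173.2 mL.
Additional alveolar pressure from trapping ≈ V_trapped / C = 173.2 / 56.667 = 3.056 cmH2O.

3.1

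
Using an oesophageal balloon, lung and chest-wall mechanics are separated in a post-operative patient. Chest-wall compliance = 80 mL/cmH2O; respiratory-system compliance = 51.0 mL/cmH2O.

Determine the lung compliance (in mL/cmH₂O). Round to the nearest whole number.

141

1/CL = 1/Crs − 1/Ccw.
1/CL = 1/51.0 − 1/80 = 0.007108.
CL = 140.69 mL/cmH2O.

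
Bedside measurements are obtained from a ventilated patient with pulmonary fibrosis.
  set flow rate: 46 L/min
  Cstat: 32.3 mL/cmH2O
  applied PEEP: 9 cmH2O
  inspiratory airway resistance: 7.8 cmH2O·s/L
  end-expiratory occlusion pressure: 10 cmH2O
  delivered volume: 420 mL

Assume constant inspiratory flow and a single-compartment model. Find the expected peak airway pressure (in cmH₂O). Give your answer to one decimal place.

29.0

Flow: 46 L/min ÷ 60 = 0.7667 L/s.
Total PEEP = 10 cmH2O (set 9 + intrinsic 1); this is the baseline alveolar pressure.
Equation of motion (constant flow): PIP = Vt/C + R·V̇ + PEEP.
PIP = 420/32.3 + 7.8×0.7667 + 10 = 13.003 + 5.98 + 10 = 28.983 cmH2O.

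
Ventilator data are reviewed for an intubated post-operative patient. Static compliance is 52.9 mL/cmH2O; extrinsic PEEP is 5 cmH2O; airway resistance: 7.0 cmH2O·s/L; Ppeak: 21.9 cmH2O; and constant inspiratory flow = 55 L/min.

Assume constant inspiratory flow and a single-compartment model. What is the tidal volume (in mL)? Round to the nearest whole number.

555

Flow: 55 L/min ÷ 60 = 0.9167 L/s.
Equation of motion (constant flow): PIP = Vt/C + R·V̇ + PEEP.
Vt/C = PIP − R·V̇ − PEEP = 21.9 − 6.417 − 5 = 10.483 cmH2O.
Vt = C × 10.483 = 52.9 × 10.483 = 554.55 mL.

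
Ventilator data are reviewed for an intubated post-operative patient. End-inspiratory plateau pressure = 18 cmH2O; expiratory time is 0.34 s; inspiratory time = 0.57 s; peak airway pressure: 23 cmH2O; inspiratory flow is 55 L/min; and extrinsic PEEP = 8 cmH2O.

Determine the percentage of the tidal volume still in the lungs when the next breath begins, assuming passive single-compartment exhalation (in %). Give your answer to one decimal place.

30.3

Flow: 55 L/min ÷ 60 = 0.9167 L/s.
Vt = flow × Ti = 0.9167 L/s × 0.57 s × 1000 mL/L = 522.52 mL.
R = (PIP − Pplat)/V̇ = (23 − 18) / 0.9167 = 5.0/0.9167 = 5.454 cmH2O·s/L.
C = Vt/(Pplat − PEEP) = 522.52 / (18 − 8) = 522.52/10.0 = 52.252 mL/cmH2O.
τ = R × C = 5.454 × 0.05225 L/cmH2O = 0.285 s.
Fraction remaining at end-expiration = e^(−Te/τ) = e^(−0.34/0.285) = 0.3033 → 30.33%.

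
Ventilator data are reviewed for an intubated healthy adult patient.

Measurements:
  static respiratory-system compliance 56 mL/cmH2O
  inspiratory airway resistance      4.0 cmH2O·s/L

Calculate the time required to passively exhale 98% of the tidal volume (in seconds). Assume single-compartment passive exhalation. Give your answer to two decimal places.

τ = R × C = 4.0 × 56 mL/cmH2O = 4.0 × 0.056 L/cmH2O = 0.224 s.
Exhaled fraction f = 1 − e^(−t/τ) → t = −τ·ln(1 − f) = −0.224·ln(0.02) = 0.8763 s.

0.88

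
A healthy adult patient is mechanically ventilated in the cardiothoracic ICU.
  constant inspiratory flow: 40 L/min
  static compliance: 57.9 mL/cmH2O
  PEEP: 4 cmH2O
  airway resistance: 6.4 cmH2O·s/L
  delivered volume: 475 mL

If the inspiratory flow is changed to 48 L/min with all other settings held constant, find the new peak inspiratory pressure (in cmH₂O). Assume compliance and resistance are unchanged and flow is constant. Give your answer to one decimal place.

Flow: 40 L/min ÷ 60 = 0.6667 L/s.
New flow: 48 L/min ÷ 60 = 0.8 L/s.
PIP = Vt/C + R·V̇ + PEEP (constant-flow equation of motion).
Only the resistive term changes: ΔPIP = R × ΔV̇ = 6.4 × (0.8 − 0.6667) = 6.4 × 0.1333 = 0.8531 cmH2O.
Original PIP = 475/57.9 + 6.4×0.6667 + 4 = 16.471 cmH2O; new PIP = 16.471 + (0.8531) = 17.324 cmH2O.

17.3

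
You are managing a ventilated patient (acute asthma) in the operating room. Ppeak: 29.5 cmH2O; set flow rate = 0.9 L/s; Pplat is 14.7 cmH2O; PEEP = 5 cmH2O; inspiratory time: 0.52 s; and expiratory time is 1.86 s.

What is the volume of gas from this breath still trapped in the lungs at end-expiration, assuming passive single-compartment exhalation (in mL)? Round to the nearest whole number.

45

Vt = flow × Ti = 0.9 L/s × 0.52 s × 1000 mL/L = 468.0 mL.
R = (PIP − Pplat)/V̇ = (29.5 − 14.7) / 0.9 = 14.8/0.9 = 16.444 cmH2O·s/L.
C = Vt/(Pplat − PEEP) = 468.0 / (14.7 − 5) = 468.0/9.7 = 48.247 mL/cmH2O.
τ = R × C = 16.444 × 0.04825 L/cmH2O = 0.7934 s.
Fraction remaining = e^(−Te/τ) = e^(−1.86/0.7934) = 0.09591.
Trapped volume = 468.0 × 0.09591 = 44.886 mL.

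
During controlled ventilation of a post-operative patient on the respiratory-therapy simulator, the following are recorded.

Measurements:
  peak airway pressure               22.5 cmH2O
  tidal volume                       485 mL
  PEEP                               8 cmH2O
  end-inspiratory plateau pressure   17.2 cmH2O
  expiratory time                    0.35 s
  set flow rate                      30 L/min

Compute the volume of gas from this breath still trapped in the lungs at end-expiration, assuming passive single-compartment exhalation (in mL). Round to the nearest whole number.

Flow: 30 L/min ÷ 60 = 0.5 L/s.
R = (PIP − Pplat)/V̇ = (22.5 − 17.2) / 0.5 = 5.3/0.5 = 10.6 cmH2O·s/L.
C = Vt/(Pplat − PEEP) = 485.0 / (17.2 − 8) = 485.0/9.2 = 52.717 mL/cmH2O.
τ = R × C = 10.6 × 0.05272 L/cmH2O = 0.5588 s.
Fraction remaining = e^(−Te/τ) = e^(−0.35/0.5588) = 0.5345.
Trapped volume = 485.0 × 0.5345 = 259.23 mL.

259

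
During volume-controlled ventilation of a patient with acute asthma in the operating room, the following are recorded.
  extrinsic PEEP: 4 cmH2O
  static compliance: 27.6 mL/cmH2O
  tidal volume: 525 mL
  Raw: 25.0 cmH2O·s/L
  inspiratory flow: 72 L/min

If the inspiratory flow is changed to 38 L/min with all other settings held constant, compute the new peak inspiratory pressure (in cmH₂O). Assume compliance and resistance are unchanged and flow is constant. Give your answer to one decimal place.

Flow: 72 L/min ÷ 60 = 1.2 L/s.
New flow: 38 L/min ÷ 60 = 0.6333 L/s.
PIP = Vt/C + R·V̇ + PEEP (constant-flow equation of motion).
Only the resistive term changes: ΔPIP = R × ΔV̇ = 25.0 × (0.6333 − 1.2) = 25.0 × -0.5667 = -14.168 cmH2O.
Original PIP = 525/27.6 + 25.0×1.2 + 4 = 53.022 cmH2O; new PIP = 53.022 + (-14.168) = 38.854 cmH2O.

38.9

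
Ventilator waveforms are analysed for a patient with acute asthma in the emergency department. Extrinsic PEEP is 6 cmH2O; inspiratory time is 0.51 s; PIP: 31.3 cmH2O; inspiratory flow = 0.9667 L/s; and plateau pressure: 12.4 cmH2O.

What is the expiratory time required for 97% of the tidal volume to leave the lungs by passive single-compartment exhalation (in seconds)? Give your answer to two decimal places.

5.28

Vt = flow × Ti = 0.9667 L/s × 0.51 s × 1000 mL/L = 493.02 mL.
R = (PIP − Pplat)/V̇ = (31.3 − 12.4) / 0.9667 = 18.9/0.9667 = 19.551 cmH2O·s/L.
C = Vt/(Pplat − PEEP) = 493.02 / (12.4 − 6) = 493.02/6.4 = 77.034 mL/cmH2O.
τ = R × C = 19.551 × 0.07703 L/cmH2O = 1.506 s.
t = −τ·ln(1 − 0.97) = −1.506·ln(0.03) = 5.281 s.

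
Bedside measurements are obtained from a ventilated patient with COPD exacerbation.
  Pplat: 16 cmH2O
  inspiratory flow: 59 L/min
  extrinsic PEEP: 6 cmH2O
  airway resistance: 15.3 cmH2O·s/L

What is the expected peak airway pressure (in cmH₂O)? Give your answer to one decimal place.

Flow: 59 L/min ÷ 60 = 0.9833 L/s.
PIP = Pplat + Raw × flow = 16 + 15.3 × 0.9833 = 16 + 15.044 = 31.044 cmH2O.

31.0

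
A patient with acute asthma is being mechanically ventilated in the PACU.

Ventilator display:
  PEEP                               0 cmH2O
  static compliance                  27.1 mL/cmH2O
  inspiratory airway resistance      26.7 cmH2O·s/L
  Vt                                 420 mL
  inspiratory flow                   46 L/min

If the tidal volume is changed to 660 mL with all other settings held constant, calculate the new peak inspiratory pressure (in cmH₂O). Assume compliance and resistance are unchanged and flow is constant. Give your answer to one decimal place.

Flow: 46 L/min ÷ 60 = 0.7667 L/s.
PIP = Vt/C + R·V̇ + PEEP (constant-flow equation of motion).
Only the elastic term changes: ΔPIP = ΔVt / C = (660 − 420) / 27.1 = 8.856 cmH2O.
Original PIP = 420/27.1 + 26.7×0.7667 + 0 = 35.969 cmH2O; new PIP = 35.969 + (8.856) = 44.825 cmH2O.

44.8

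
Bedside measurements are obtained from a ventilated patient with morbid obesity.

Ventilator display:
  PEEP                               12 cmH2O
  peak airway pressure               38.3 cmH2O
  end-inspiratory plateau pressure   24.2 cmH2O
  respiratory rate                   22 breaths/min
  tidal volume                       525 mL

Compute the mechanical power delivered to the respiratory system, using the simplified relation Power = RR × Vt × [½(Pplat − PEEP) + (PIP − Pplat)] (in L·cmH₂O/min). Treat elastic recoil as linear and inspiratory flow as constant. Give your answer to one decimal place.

233.3

Per-breath work = Vt × [½(Pplat−PEEP) + (PIP−Pplat)] = 0.525 × [0.5×12.2 + 14.1] = 0.525 × 20.2 = 10.605 L·cmH2O.
Power = 22 × 10.605 = 233.31 L·cmH2O/min.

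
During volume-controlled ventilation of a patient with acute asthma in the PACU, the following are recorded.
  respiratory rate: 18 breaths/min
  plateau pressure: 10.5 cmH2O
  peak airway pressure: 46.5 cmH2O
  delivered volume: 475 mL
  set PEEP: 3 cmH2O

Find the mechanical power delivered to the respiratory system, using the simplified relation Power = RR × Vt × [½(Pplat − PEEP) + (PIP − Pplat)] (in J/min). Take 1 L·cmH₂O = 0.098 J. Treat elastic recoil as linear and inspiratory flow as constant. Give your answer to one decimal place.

Per-breath work = Vt × [½(Pplat−PEEP) + (PIP−Pplat)] = 0.475 × [0.5×7.5 + 36.0] = 0.475 × 39.75 = 18.881 L·cmH2O.
Power = 18 × 18.881 = 339.86 L·cmH2O/min.
× 0.098 J/(L·cmH2O) → 33.306 J/min.

33.3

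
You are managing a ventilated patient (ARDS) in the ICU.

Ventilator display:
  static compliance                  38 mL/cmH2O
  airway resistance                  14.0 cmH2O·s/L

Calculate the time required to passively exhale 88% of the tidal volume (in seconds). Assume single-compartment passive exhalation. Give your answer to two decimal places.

τ = R × C = 14.0 × 38 mL/cmH2O = 14.0 × 0.038 L/cmH2O = 0.532 s.
Exhaled fraction f = 1 − e^(−t/τ) → t = −τ·ln(1 − f) = −0.532·ln(0.12) = 1.128 s.

1.13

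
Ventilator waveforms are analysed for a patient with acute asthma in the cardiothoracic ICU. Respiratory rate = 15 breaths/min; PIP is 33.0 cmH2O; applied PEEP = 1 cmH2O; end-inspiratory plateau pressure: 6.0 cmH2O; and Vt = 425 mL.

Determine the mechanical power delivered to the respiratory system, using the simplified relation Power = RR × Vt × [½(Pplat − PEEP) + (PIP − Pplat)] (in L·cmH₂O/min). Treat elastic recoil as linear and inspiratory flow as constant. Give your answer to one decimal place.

188.1

Per-breath work = Vt × [½(Pplat−PEEP) + (PIP−Pplat)] = 0.425 × [0.5×5.0 + 27.0] = 0.425 × 29.5 = 12.538 L·cmH2O.
Power = 15 × 12.538 = 188.07 L·cmH2O/min.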